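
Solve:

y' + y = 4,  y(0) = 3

General solution: y = 4 + Ce^(-x)
Applying y(0) = 3: C = 3 - 4 = -1
Particular solution: y = 4 - e^(-x)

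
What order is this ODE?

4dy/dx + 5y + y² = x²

The order is 1 (highest derivative is of order 1).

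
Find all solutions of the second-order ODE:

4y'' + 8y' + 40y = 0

Characteristic equation: 4r² + 8r + 40 = 0
Divide by 4: r² + 2r + 10 = 0
Roots: r = -1 ± 3i (complex conjugates)
General solution: y = e^(-x)(C₁cos(3x) + C₂sin(3x))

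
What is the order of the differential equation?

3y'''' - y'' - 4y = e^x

The order is 4 (highest derivative is of order 4).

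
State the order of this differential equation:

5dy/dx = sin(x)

The order is 1 (highest derivative is of order 1).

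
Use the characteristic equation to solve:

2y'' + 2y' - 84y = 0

Characteristic equation: 2r² + 2r - 84 = 0
Divide by 2: r² + r - 42 = 0
Roots: r = 6, -7 (distinct real)
General solution: y = C₁e^(6x) + C₂e^(-7x)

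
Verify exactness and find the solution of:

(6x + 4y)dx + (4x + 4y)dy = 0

Verify exactness: ∂M/∂y = ∂N/∂x ✓
Find F(x,y) such that ∂F/∂x = M, ∂F/∂y = N
Solution: 3x² + 4xy + 2y² = C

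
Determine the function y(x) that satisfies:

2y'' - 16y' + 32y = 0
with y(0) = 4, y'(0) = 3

General solution: y = (C₁ + C₂x)e^(4x)
Repeated root r = 4
Applying ICs: C₁ = 4, C₂ = -13
Particular solution: y = (4 - 13x)e^(4x)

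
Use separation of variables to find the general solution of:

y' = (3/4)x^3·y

Separating variables and integrating:
ln|y| = 3x^4/16 + C

General solution: y = Ce^(3x^4/16)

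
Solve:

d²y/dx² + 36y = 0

Characteristic equation: r² + 36 = 0
Roots: r = ±6i (complex conjugates)
General solution: y = C₁cos(6x) + C₂sin(6x)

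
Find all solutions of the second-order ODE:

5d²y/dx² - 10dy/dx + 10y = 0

Characteristic equation: 5r² - 10r + 10 = 0
Divide by 5: r² - 2r + 2 = 0
Roots: r = 1 ± i (complex conjugates)
General solution: y = e^x(C₁cos(x) + C₂sin(x))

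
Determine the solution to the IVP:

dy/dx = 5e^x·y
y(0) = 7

General solution: y = Ce^(5e^x)
Applying IC y(0) = 7:
Particular solution: y = 7e^(5(e^x - 1))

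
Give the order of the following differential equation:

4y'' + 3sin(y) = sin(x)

The order is 2 (highest derivative is of order 2).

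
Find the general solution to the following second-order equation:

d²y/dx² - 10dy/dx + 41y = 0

Characteristic equation: r² - 10r + 41 = 0
Roots: r = 5 ± 4i (complex conjugates)
General solution: y = e^(5x)(C₁cos(4x) + C₂sin(4x))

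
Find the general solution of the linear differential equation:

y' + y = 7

Using integrating factor method:

General solution: y = 7 + Ce^(-x)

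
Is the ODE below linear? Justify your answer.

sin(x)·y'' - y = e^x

Yes. Linear (y and its derivatives appear to the first power only, no products of y terms)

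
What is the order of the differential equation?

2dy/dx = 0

The order is 1 (highest derivative is of order 1).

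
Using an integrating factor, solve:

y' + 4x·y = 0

Using integrating factor method:

General solution: y = Ce^(-2x^2)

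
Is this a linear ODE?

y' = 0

Yes. Linear (y and its derivatives appear to the first power only, no products of y terms)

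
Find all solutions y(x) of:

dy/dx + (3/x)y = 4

Using integrating factor method:

General solution: y = x + Cx^(-3)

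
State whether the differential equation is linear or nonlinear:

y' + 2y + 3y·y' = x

Nonlinear (product y·y')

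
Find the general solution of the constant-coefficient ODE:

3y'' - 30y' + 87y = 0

Characteristic equation: 3r² - 30r + 87 = 0
Divide by 3: r² - 10r + 29 = 0
Roots: r = 5 ± 2i (complex conjugates)
General solution: y = e^(5x)(C₁cos(2x) + C₂sin(2x))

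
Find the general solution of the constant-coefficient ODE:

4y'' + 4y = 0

Characteristic equation: 4r² + 4 = 0
Divide by 4: r² + 1 = 0
Roots: r = ±i (complex conjugates)
General solution: y = C₁cos(x) + C₂sin(x)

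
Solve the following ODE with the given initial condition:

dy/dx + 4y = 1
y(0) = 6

General solution: y = 1/4 + Ce^(-4x)
Applying y(0) = 6: C = 6 - 1/4 = 23/4
Particular solution: y = 1/4 + (23/4)e^(-4x)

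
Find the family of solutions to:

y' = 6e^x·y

Separating variables and integrating:
ln|y| = 6e^x + C

General solution: y = Ce^(6e^x)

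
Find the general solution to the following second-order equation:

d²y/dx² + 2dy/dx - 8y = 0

Characteristic equation: r² + 2r - 8 = 0
Roots: r = 2, -4 (distinct real)
General solution: y = C₁e^(2x) + C₂e^(-4x)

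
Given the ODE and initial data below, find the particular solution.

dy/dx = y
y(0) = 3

General solution: y = Ce^x
Applying IC y(0) = 3:
Particular solution: y = 3e^x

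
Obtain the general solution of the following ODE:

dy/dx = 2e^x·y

Separating variables and integrating:
ln|y| = 2e^x + C

General solution: y = Ce^(2e^x)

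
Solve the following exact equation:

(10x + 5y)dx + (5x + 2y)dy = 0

Verify exactness: ∂M/∂y = ∂N/∂x ✓
Find F(x,y) such that ∂F/∂x = M, ∂F/∂y = N
Solution: 5x² + 5xy + y² = C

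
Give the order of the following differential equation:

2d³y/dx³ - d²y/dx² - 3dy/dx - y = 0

The order is 3 (highest derivative is of order 3).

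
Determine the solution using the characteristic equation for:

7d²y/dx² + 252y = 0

Characteristic equation: 7r² + 252 = 0
Divide by 7: r² + 36 = 0
Roots: r = ±6i (complex conjugates)
General solution: y = C₁cos(6x) + C₂sin(6x)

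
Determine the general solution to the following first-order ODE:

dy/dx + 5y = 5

Using integrating factor method:

General solution: y = 1 + Ce^(-5x)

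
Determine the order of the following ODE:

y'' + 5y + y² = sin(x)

The order is 2 (highest derivative is of order 2).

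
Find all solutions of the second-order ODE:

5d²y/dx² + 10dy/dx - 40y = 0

Characteristic equation: 5r² + 10r - 40 = 0
Divide by 5: r² + 2r - 8 = 0
Roots: r = 2, -4 (distinct real)
General solution: y = C₁e^(2x) + C₂e^(-4x)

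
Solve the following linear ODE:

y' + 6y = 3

Using integrating factor method:

General solution: y = 1/2 + Ce^(-6x)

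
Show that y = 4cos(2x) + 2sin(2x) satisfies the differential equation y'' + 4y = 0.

Verification:
y'' = -16cos(2x) - 8sin(2x)
y'' + 4y = 0 ✓

Yes, it is a solution.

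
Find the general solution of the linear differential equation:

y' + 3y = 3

Using integrating factor method:

General solution: y = 1 + Ce^(-3x)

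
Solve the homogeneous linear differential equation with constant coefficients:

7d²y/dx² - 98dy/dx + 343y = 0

Characteristic equation: 7r² - 98r + 343 = 0
Divide by 7: r² - 14r + 49 = 0
Factored: (r - 7)² = 0
Repeated root: r = 7
General solution: y = (C₁ + C₂x)e^(7x)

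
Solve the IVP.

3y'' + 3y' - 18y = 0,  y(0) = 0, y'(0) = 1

General solution: y = C₁e^(2x) + C₂e^(-3x)
Applying ICs: C₁ = 1/5, C₂ = -1/5
Particular solution: y = (1/5)e^(2x) - (1/5)e^(-3x)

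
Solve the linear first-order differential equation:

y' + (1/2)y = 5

Using integrating factor method:

General solution: y = 10 + Ce^(-x/2)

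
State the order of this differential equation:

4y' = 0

The order is 1 (highest derivative is of order 1).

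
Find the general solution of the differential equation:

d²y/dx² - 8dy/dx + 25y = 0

Characteristic equation: r² - 8r + 25 = 0
Roots: r = 4 ± 3i (complex conjugates)
General solution: y = e^(4x)(C₁cos(3x) + C₂sin(3x))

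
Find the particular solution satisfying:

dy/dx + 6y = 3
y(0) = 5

General solution: y = 1/2 + Ce^(-6x)
Applying y(0) = 5: C = 5 - 1/2 = 9/2
Particular solution: y = 1/2 + (9/2)e^(-6x)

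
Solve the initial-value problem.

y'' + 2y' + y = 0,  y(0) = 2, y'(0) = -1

General solution: y = (C₁ + C₂x)e^(-x)
Repeated root r = -1
Applying ICs: C₁ = 2, C₂ = 1
Particular solution: y = (2 + x)e^(-x)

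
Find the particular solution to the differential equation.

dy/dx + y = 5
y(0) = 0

General solution: y = 5 + Ce^(-x)
Applying y(0) = 0: C = 0 - 5 = -5
Particular solution: y = 5 - 5e^(-x)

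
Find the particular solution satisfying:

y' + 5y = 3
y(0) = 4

General solution: y = 3/5 + Ce^(-5x)
Applying y(0) = 4: C = 4 - 3/5 = 17/5
Particular solution: y = 3/5 + (17/5)e^(-5x)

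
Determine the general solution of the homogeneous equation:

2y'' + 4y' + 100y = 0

Characteristic equation: 2r² + 4r + 100 = 0
Divide by 2: r² + 2r + 50 = 0
Roots: r = -1 ± 7i (complex conjugates)
General solution: y = e^(-x)(C₁cos(7x) + C₂sin(7x))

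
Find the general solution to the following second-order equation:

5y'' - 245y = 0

Characteristic equation: 5r² - 245 = 0
Divide by 5: r² - 49 = 0
Roots: r = 7, -7 (distinct real)
General solution: y = C₁e^(7x) + C₂e^(-7x)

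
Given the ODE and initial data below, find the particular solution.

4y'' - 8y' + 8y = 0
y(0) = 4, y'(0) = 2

General solution: y = e^x(C₁cos(x) + C₂sin(x))
Complex roots r = 1 ± i
Applying ICs: C₁ = 4, C₂ = -2
Particular solution: y = e^x(4cos(x) - 2sin(x))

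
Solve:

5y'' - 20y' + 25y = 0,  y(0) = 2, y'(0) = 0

General solution: y = e^(2x)(C₁cos(x) + C₂sin(x))
Complex roots r = 2 ± i
Applying ICs: C₁ = 2, C₂ = -4
Particular solution: y = e^(2x)(2cos(x) - 4sin(x))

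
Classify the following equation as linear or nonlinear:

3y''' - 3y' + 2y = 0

Linear (y and its derivatives appear to the first power only, no products of y terms)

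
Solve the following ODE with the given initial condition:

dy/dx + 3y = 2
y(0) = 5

General solution: y = 2/3 + Ce^(-3x)
Applying y(0) = 5: C = 5 - 2/3 = 13/3
Particular solution: y = 2/3 + (13/3)e^(-3x)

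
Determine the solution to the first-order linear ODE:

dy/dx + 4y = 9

Using integrating factor method:

General solution: y = 9/4 + Ce^(-4x)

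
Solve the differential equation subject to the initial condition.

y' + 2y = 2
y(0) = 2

General solution: y = 1 + Ce^(-2x)
Applying y(0) = 2: C = 2 - 1 = 1
Particular solution: y = 1 + e^(-2x)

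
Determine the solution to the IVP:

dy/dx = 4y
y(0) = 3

General solution: y = Ce^(4x)
Applying IC y(0) = 3:
Particular solution: y = 3e^(4x)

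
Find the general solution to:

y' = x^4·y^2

Separating variables and integrating:
-1/y = x^5/5 + C

General solution: y^-1 = (-1/5)x^5 + C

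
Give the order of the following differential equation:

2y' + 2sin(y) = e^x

The order is 1 (highest derivative is of order 1).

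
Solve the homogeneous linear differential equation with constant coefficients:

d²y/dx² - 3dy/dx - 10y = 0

Characteristic equation: r² - 3r - 10 = 0
Roots: r = 5, -2 (distinct real)
General solution: y = C₁e^(5x) + C₂e^(-2x)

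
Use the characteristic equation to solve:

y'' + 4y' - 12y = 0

Characteristic equation: r² + 4r - 12 = 0
Roots: r = 2, -6 (distinct real)
General solution: y = C₁e^(2x) + C₂e^(-6x)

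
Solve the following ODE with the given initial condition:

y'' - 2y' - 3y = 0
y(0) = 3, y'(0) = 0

General solution: y = C₁e^(3x) + C₂e^(-x)
Applying ICs: C₁ = 3/4, C₂ = 9/4
Particular solution: y = (3/4)e^(3x) + (9/4)e^(-x)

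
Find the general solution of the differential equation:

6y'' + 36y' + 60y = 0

Characteristic equation: 6r² + 36r + 60 = 0
Divide by 6: r² + 6r + 10 = 0
Roots: r = -3 ± i (complex conjugates)
General solution: y = e^(-3x)(C₁cos(x) + C₂sin(x))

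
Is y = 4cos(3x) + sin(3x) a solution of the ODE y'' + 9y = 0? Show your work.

Verification:
y'' = -36cos(3x) - 9sin(3x)
y'' + 9y = 0 ✓

Yes, it is a solution.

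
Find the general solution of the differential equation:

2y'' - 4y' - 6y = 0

Characteristic equation: 2r² - 4r - 6 = 0
Divide by 2: r² - 2r - 3 = 0
Roots: r = 3, -1 (distinct real)
General solution: y = C₁e^(3x) + C₂e^(-x)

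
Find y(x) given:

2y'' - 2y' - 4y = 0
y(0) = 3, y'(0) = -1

General solution: y = C₁e^(2x) + C₂e^(-x)
Applying ICs: C₁ = 2/3, C₂ = 7/3
Particular solution: y = (2/3)e^(2x) + (7/3)e^(-x)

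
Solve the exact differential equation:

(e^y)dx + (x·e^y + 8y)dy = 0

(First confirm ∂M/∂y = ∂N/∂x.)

Verify exactness: ∂M/∂y = ∂N/∂x ✓
Find F(x,y) such that ∂F/∂x = M, ∂F/∂y = N
Solution: x·e^y + 4y² = C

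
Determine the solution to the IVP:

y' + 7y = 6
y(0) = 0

General solution: y = 6/7 + Ce^(-7x)
Applying y(0) = 0: C = 0 - 6/7 = -6/7
Particular solution: y = 6/7 - (6/7)e^(-7x)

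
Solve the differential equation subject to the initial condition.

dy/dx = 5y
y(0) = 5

General solution: y = Ce^(5x)
Applying IC y(0) = 5:
Particular solution: y = 5e^(5x)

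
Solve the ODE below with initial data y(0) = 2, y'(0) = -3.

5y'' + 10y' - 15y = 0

General solution: y = C₁e^x + C₂e^(-3x)
Applying ICs: C₁ = 3/4, C₂ = 5/4
Particular solution: y = (3/4)e^x + (5/4)e^(-3x)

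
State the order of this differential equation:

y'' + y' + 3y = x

The order is 2 (highest derivative is of order 2).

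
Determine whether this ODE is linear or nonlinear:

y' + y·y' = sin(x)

Nonlinear (product y·y')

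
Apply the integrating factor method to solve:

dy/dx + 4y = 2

Using integrating factor method:

General solution: y = 1/2 + Ce^(-4x)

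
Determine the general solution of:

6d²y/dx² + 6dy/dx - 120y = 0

Characteristic equation: 6r² + 6r - 120 = 0
Divide by 6: r² + r - 20 = 0
Roots: r = 4, -5 (distinct real)
General solution: y = C₁e^(4x) + C₂e^(-5x)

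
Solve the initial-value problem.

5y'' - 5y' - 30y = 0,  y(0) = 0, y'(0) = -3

General solution: y = C₁e^(3x) + C₂e^(-2x)
Applying ICs: C₁ = -3/5, C₂ = 3/5
Particular solution: y = -(3/5)e^(3x) + (3/5)e^(-2x)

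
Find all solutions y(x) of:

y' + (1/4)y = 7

Using integrating factor method:

General solution: y = 28 + Ce^(-x/4)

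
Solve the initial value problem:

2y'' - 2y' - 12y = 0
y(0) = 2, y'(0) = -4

General solution: y = C₁e^(3x) + C₂e^(-2x)
Applying ICs: C₁ = 0, C₂ = 2
Particular solution: y = 2e^(-2x)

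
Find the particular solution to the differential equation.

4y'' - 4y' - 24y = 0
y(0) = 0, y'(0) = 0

General solution: y = C₁e^(3x) + C₂e^(-2x)
Applying ICs: C₁ = 0, C₂ = 0
Particular solution: y = 0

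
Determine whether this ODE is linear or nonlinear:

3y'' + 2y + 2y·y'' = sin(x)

Nonlinear (y·y'' term)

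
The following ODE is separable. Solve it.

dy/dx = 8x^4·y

Separating variables and integrating:
ln|y| = 8x^5/5 + C

General solution: y = Ce^(8x^5/5)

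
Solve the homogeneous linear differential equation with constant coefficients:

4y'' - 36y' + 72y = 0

Characteristic equation: 4r² - 36r + 72 = 0
Divide by 4: r² - 9r + 18 = 0
Roots: r = 3, 6 (distinct real)
General solution: y = C₁e^(3x) + C₂e^(6x)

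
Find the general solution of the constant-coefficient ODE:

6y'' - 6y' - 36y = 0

Characteristic equation: 6r² - 6r - 36 = 0
Divide by 6: r² - r - 6 = 0
Roots: r = 3, -2 (distinct real)
General solution: y = C₁e^(3x) + C₂e^(-2x)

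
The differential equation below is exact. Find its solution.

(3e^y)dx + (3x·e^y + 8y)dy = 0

Verify exactness: ∂M/∂y = ∂N/∂x ✓
Find F(x,y) such that ∂F/∂x = M, ∂F/∂y = N
Solution: 3x·e^y + 4y² = C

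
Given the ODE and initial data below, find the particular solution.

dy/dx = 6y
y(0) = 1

General solution: y = Ce^(6x)
Applying IC y(0) = 1:
Particular solution: y = e^(6x)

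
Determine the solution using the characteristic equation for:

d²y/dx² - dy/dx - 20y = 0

Characteristic equation: r² - r - 20 = 0
Roots: r = 5, -4 (distinct real)
General solution: y = C₁e^(5x) + C₂e^(-4x)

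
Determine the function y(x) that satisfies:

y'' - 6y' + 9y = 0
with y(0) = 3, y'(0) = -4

General solution: y = (C₁ + C₂x)e^(3x)
Repeated root r = 3
Applying ICs: C₁ = 3, C₂ = -13
Particular solution: y = (3 - 13x)e^(3x)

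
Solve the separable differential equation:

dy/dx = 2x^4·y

Separating variables and integrating:
ln|y| = 2x^5/5 + C

General solution: y = Ce^(2x^5/5)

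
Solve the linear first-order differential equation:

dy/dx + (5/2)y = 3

Using integrating factor method:

General solution: y = 6/5 + Ce^(-5x/2)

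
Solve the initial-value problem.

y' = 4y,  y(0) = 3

General solution: y = Ce^(4x)
Applying IC y(0) = 3:
Particular solution: y = 3e^(4x)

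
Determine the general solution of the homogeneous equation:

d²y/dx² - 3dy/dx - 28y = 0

Characteristic equation: r² - 3r - 28 = 0
Roots: r = 7, -4 (distinct real)
General solution: y = C₁e^(7x) + C₂e^(-4x)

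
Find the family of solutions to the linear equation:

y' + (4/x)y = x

Using integrating factor method:

General solution: y = (1/6)x^2 + Cx^(-4)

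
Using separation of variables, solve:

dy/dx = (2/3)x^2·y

Separating variables and integrating:
ln|y| = 2x^3/9 + C

General solution: y = Ce^(2x^3/9)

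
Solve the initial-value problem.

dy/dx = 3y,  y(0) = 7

General solution: y = Ce^(3x)
Applying IC y(0) = 7:
Particular solution: y = 7e^(3x)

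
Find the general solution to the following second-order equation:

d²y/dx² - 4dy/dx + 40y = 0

Characteristic equation: r² - 4r + 40 = 0
Roots: r = 2 ± 6i (complex conjugates)
General solution: y = e^(2x)(C₁cos(6x) + C₂sin(6x))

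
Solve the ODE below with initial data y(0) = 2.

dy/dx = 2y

General solution: y = Ce^(2x)
Applying IC y(0) = 2:
Particular solution: y = 2e^(2x)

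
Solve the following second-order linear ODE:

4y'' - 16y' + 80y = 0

Characteristic equation: 4r² - 16r + 80 = 0
Divide by 4: r² - 4r + 20 = 0
Roots: r = 2 ± 4i (complex conjugates)
General solution: y = e^(2x)(C₁cos(4x) + C₂sin(4x))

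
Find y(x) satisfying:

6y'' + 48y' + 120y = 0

Characteristic equation: 6r² + 48r + 120 = 0
Divide by 6: r² + 8r + 20 = 0
Roots: r = -4 ± 2i (complex conjugates)
General solution: y = e^(-4x)(C₁cos(2x) + C₂sin(2x))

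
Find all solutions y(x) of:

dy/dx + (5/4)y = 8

Using integrating factor method:

General solution: y = 32/5 + Ce^(-5x/4)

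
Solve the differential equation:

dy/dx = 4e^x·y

Separating variables and integrating:
ln|y| = 4e^x + C

General solution: y = Ce^(4e^x)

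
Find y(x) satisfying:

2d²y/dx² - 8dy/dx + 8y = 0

Characteristic equation: 2r² - 8r + 8 = 0
Divide by 2: r² - 4r + 4 = 0
Factored: (r - 2)² = 0
Repeated root: r = 2
General solution: y = (C₁ + C₂x)e^(2x)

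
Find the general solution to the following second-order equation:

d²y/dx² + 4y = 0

Characteristic equation: r² + 4 = 0
Roots: r = ±2i (complex conjugates)
General solution: y = C₁cos(2x) + C₂sin(2x)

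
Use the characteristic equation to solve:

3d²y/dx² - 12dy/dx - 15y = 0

Characteristic equation: 3r² - 12r - 15 = 0
Divide by 3: r² - 4r - 5 = 0
Roots: r = 5, -1 (distinct real)
General solution: y = C₁e^(5x) + C₂e^(-x)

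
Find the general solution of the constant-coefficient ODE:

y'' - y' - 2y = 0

Characteristic equation: r² - r - 2 = 0
Roots: r = 2, -1 (distinct real)
General solution: y = C₁e^(2x) + C₂e^(-x)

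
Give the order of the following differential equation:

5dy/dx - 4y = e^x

The order is 1 (highest derivative is of order 1).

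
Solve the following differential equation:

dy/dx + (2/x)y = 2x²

Using integrating factor method:

General solution: y = (2/5)x^3 + Cx^(-2)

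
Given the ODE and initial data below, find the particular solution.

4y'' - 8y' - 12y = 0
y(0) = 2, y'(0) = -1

General solution: y = C₁e^(3x) + C₂e^(-x)
Applying ICs: C₁ = 1/4, C₂ = 7/4
Particular solution: y = (1/4)e^(3x) + (7/4)e^(-x)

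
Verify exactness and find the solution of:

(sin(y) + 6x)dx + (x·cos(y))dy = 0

Verify exactness: ∂M/∂y = ∂N/∂x ✓
Find F(x,y) such that ∂F/∂x = M, ∂F/∂y = N
Solution: x·sin(y) + 3x² = C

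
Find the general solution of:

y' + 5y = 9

Using integrating factor method:

General solution: y = 9/5 + Ce^(-5x)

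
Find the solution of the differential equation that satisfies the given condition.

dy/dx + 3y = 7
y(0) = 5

General solution: y = 7/3 + Ce^(-3x)
Applying y(0) = 5: C = 5 - 7/3 = 8/3
Particular solution: y = 7/3 + (8/3)e^(-3x)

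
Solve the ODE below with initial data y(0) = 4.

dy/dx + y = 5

General solution: y = 5 + Ce^(-x)
Applying y(0) = 4: C = 4 - 5 = -1
Particular solution: y = 5 - e^(-x)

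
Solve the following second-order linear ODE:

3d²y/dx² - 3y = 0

Characteristic equation: 3r² - 3 = 0
Divide by 3: r² - 1 = 0
Roots: r = 1, -1 (distinct real)
General solution: y = C₁e^x + C₂e^(-x)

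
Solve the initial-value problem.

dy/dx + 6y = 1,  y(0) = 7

General solution: y = 1/6 + Ce^(-6x)
Applying y(0) = 7: C = 7 - 1/6 = 41/6
Particular solution: y = 1/6 + (41/6)e^(-6x)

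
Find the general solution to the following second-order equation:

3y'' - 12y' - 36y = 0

Characteristic equation: 3r² - 12r - 36 = 0
Divide by 3: r² - 4r - 12 = 0
Roots: r = 6, -2 (distinct real)
General solution: y = C₁e^(6x) + C₂e^(-2x)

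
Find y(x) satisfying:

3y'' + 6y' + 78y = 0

Characteristic equation: 3r² + 6r + 78 = 0
Divide by 3: r² + 2r + 26 = 0
Roots: r = -1 ± 5i (complex conjugates)
General solution: y = e^(-x)(C₁cos(5x) + C₂sin(5x))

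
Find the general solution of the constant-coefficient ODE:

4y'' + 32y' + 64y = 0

Characteristic equation: 4r² + 32r + 64 = 0
Divide by 4: r² + 8r + 16 = 0
Factored: (r + 4)² = 0
Repeated root: r = -4
General solution: y = (C₁ + C₂x)e^(-4x)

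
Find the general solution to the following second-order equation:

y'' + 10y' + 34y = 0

Characteristic equation: r² + 10r + 34 = 0
Roots: r = -5 ± 3i (complex conjugates)
General solution: y = e^(-5x)(C₁cos(3x) + C₂sin(3x))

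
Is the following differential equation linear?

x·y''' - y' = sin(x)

Yes. Linear (y and its derivatives appear to the first power only, no products of y terms)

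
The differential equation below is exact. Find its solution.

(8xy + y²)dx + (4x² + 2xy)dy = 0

Verify exactness: ∂M/∂y = ∂N/∂x ✓
Find F(x,y) such that ∂F/∂x = M, ∂F/∂y = N
Solution: 4x²y + xy² = C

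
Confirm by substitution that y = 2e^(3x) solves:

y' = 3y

Verification:
y = 2e^(3x)
y' = 6e^(3x)
3y = 6e^(3x)
y' = 3y ✓

Yes, it is a solution.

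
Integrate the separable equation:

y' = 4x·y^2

Separating variables and integrating:
-1/y = 2x^2 + C

General solution: y^-1 = -2x^2 + C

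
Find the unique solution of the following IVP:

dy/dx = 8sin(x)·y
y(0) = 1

General solution: y = Ce^(-8cos(x))
Applying IC y(0) = 1:
Particular solution: y = e^(8(1-cos(x)))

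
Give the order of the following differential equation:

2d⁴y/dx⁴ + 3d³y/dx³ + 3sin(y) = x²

The order is 4 (highest derivative is of order 4).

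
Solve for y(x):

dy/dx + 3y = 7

Using integrating factor method:

General solution: y = 7/3 + Ce^(-3x)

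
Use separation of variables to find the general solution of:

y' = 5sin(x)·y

Separating variables and integrating:
ln|y| = -5cos(x) + C

General solution: y = Ce^(-5cos(x))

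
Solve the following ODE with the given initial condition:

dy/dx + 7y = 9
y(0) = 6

General solution: y = 9/7 + Ce^(-7x)
Applying y(0) = 6: C = 6 - 9/7 = 33/7
Particular solution: y = 9/7 + (33/7)e^(-7x)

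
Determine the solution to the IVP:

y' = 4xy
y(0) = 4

General solution: y = Ce^(2x²)
Applying IC y(0) = 4:
Particular solution: y = 4e^(2x²)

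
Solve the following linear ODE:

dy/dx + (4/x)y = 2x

Using integrating factor method:

General solution: y = (1/3)x^2 + Cx^(-4)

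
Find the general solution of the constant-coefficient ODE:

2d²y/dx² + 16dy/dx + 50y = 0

Characteristic equation: 2r² + 16r + 50 = 0
Divide by 2: r² + 8r + 25 = 0
Roots: r = -4 ± 3i (complex conjugates)
General solution: y = e^(-4x)(C₁cos(3x) + C₂sin(3x))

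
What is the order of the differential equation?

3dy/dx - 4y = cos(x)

The order is 1 (highest derivative is of order 1).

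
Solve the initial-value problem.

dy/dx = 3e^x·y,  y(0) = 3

General solution: y = Ce^(3e^x)
Applying IC y(0) = 3:
Particular solution: y = 3e^(3(e^x - 1))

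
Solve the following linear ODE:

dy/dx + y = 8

Using integrating factor method:

General solution: y = 8 + Ce^(-x)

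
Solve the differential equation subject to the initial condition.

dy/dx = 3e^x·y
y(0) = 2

General solution: y = Ce^(3e^x)
Applying IC y(0) = 2:
Particular solution: y = 2e^(3(e^x - 1))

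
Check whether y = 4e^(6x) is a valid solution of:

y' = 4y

Verification:
y = 4e^(6x)
y' = 24e^(6x)
But 4y = 16e^(6x)
y' ≠ 4y — the derivative does not match

No, it is not a solution.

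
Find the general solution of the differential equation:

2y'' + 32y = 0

Characteristic equation: 2r² + 32 = 0
Divide by 2: r² + 16 = 0
Roots: r = ±4i (complex conjugates)
General solution: y = C₁cos(4x) + C₂sin(4x)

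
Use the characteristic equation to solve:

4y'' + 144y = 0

Characteristic equation: 4r² + 144 = 0
Divide by 4: r² + 36 = 0
Roots: r = ±6i (complex conjugates)
General solution: y = C₁cos(6x) + C₂sin(6x)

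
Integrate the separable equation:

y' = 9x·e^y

Separating variables and integrating:
-e^(-y) = 9x²/2 + C

General solution: y = -ln(C - 9x²/2)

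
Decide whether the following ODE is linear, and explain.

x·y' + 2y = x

Linear (y and its derivatives appear to the first power only, no products of y terms)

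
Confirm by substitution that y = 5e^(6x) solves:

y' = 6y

Verification:
y = 5e^(6x)
y' = 30e^(6x)
6y = 30e^(6x)
y' = 6y ✓

Yes, it is a solution.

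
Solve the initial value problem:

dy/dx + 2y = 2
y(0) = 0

General solution: y = 1 + Ce^(-2x)
Applying y(0) = 0: C = 0 - 1 = -1
Particular solution: y = 1 - e^(-2x)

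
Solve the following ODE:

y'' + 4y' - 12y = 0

Characteristic equation: r² + 4r - 12 = 0
Roots: r = 2, -6 (distinct real)
General solution: y = C₁e^(2x) + C₂e^(-6x)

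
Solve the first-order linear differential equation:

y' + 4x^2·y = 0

Using integrating factor method:

General solution: y = Ce^(-4x^3/3)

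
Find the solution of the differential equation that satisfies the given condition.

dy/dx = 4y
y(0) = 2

General solution: y = Ce^(4x)
Applying IC y(0) = 2:
Particular solution: y = 2e^(4x)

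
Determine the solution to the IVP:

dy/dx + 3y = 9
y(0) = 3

General solution: y = 3 + Ce^(-3x)
Applying y(0) = 3: C = 3 - 3 = 0
Particular solution: y = 3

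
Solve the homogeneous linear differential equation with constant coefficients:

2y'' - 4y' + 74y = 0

Characteristic equation: 2r² - 4r + 74 = 0
Divide by 2: r² - 2r + 37 = 0
Roots: r = 1 ± 6i (complex conjugates)
General solution: y = e^x(C₁cos(6x) + C₂sin(6x))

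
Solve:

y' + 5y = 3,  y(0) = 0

General solution: y = 3/5 + Ce^(-5x)
Applying y(0) = 0: C = 0 - 3/5 = -3/5
Particular solution: y = 3/5 - (3/5)e^(-5x)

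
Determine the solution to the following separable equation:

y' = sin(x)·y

Separating variables and integrating:
ln|y| = -cos(x) + C

General solution: y = Ce^(-cos(x))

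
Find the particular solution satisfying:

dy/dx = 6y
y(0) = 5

General solution: y = Ce^(6x)
Applying IC y(0) = 5:
Particular solution: y = 5e^(6x)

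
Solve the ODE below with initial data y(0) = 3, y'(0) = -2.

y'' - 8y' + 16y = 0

General solution: y = (C₁ + C₂x)e^(4x)
Repeated root r = 4
Applying ICs: C₁ = 3, C₂ = -14
Particular solution: y = (3 - 14x)e^(4x)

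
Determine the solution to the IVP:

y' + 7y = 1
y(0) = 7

General solution: y = 1/7 + Ce^(-7x)
Applying y(0) = 7: C = 7 - 1/7 = 48/7
Particular solution: y = 1/7 + (48/7)e^(-7x)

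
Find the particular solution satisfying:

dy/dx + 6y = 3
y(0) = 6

General solution: y = 1/2 + Ce^(-6x)
Applying y(0) = 6: C = 6 - 1/2 = 11/2
Particular solution: y = 1/2 + (11/2)e^(-6x)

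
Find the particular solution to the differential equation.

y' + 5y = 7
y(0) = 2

General solution: y = 7/5 + Ce^(-5x)
Applying y(0) = 2: C = 2 - 7/5 = 3/5
Particular solution: y = 7/5 + (3/5)e^(-5x)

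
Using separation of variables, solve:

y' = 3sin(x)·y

Separating variables and integrating:
ln|y| = -3cos(x) + C

General solution: y = Ce^(-3cos(x))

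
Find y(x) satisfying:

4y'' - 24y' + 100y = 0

Characteristic equation: 4r² - 24r + 100 = 0
Divide by 4: r² - 6r + 25 = 0
Roots: r = 3 ± 4i (complex conjugates)
General solution: y = e^(3x)(C₁cos(4x) + C₂sin(4x))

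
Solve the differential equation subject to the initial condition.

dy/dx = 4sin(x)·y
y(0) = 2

General solution: y = Ce^(-4cos(x))
Applying IC y(0) = 2:
Particular solution: y = 2e^(4(1-cos(x)))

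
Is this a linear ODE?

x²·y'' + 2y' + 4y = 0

Yes. Linear (y and its derivatives appear to the first power only, no products of y terms)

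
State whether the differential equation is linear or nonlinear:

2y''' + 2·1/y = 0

Nonlinear (1/y term)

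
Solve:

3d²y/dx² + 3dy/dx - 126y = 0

Characteristic equation: 3r² + 3r - 126 = 0
Divide by 3: r² + r - 42 = 0
Roots: r = 6, -7 (distinct real)
General solution: y = C₁e^(6x) + C₂e^(-7x)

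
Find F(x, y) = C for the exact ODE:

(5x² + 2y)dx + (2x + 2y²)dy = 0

Verify exactness: ∂M/∂y = ∂N/∂x ✓
Find F(x,y) such that ∂F/∂x = M, ∂F/∂y = N
Solution: 5x³/3 + 2xy + 2y³/3 = C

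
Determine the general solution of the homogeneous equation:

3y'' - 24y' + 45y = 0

Characteristic equation: 3r² - 24r + 45 = 0
Divide by 3: r² - 8r + 15 = 0
Roots: r = 5, 3 (distinct real)
General solution: y = C₁e^(5x) + C₂e^(3x)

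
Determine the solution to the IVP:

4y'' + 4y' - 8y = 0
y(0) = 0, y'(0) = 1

General solution: y = C₁e^x + C₂e^(-2x)
Applying ICs: C₁ = 1/3, C₂ = -1/3
Particular solution: y = (1/3)e^x - (1/3)e^(-2x)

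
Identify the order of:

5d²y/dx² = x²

The order is 2 (highest derivative is of order 2).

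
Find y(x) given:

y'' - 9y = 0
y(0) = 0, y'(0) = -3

General solution: y = C₁e^(3x) + C₂e^(-3x)
Applying ICs: C₁ = -1/2, C₂ = 1/2
Particular solution: y = -(1/2)e^(3x) + (1/2)e^(-3x)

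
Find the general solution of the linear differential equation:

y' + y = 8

Using integrating factor method:

General solution: y = 8 + Ce^(-x)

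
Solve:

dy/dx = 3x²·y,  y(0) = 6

General solution: y = Ce^(x³)
Applying IC y(0) = 6:
Particular solution: y = 6e^(x³)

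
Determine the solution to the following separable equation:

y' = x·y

Separating variables and integrating:
ln|y| = x^2/2 + C

General solution: y = Ce^(x^2/2)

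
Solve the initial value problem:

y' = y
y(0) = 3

General solution: y = Ce^x
Applying IC y(0) = 3:
Particular solution: y = 3e^x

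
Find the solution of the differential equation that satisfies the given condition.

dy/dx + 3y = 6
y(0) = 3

General solution: y = 2 + Ce^(-3x)
Applying y(0) = 3: C = 3 - 2 = 1
Particular solution: y = 2 + e^(-3x)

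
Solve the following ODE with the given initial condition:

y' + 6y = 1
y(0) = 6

General solution: y = 1/6 + Ce^(-6x)
Applying y(0) = 6: C = 6 - 1/6 = 35/6
Particular solution: y = 1/6 + (35/6)e^(-6x)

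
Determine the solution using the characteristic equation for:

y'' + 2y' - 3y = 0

Characteristic equation: r² + 2r - 3 = 0
Roots: r = 1, -3 (distinct real)
General solution: y = C₁e^x + C₂e^(-3x)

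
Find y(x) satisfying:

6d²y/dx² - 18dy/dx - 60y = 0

Characteristic equation: 6r² - 18r - 60 = 0
Divide by 6: r² - 3r - 10 = 0
Roots: r = 5, -2 (distinct real)
General solution: y = C₁e^(5x) + C₂e^(-2x)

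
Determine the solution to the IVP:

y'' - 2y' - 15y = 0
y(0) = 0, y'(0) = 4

General solution: y = C₁e^(5x) + C₂e^(-3x)
Applying ICs: C₁ = 1/2, C₂ = -1/2
Particular solution: y = (1/2)e^(5x) - (1/2)e^(-3x)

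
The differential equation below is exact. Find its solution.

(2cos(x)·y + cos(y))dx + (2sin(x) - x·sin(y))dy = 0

Verify exactness: ∂M/∂y = ∂N/∂x ✓
Find F(x,y) such that ∂F/∂x = M, ∂F/∂y = N
Solution: 2sin(x)·y + x·cos(y) = C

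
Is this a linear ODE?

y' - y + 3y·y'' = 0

No. Nonlinear (y·y'' term)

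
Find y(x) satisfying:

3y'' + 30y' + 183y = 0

Characteristic equation: 3r² + 30r + 183 = 0
Divide by 3: r² + 10r + 61 = 0
Roots: r = -5 ± 6i (complex conjugates)
General solution: y = e^(-5x)(C₁cos(6x) + C₂sin(6x))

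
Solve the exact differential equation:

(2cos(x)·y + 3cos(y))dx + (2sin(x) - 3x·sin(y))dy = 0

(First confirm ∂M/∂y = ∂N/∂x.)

Verify exactness: ∂M/∂y = ∂N/∂x ✓
Find F(x,y) such that ∂F/∂x = M, ∂F/∂y = N
Solution: 2sin(x)·y + 3x·cos(y) = C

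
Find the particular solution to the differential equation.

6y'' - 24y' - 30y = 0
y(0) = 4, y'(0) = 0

General solution: y = C₁e^(5x) + C₂e^(-x)
Applying ICs: C₁ = 2/3, C₂ = 10/3
Particular solution: y = (2/3)e^(5x) + (10/3)e^(-x)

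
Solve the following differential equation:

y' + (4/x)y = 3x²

Using integrating factor method:

General solution: y = (3/7)x^3 + Cx^(-4)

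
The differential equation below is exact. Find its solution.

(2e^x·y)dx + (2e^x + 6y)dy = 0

Verify exactness: ∂M/∂y = ∂N/∂x ✓
Find F(x,y) such that ∂F/∂x = M, ∂F/∂y = N
Solution: 2e^x·y + 3y² = C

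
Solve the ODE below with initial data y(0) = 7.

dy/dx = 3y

General solution: y = Ce^(3x)
Applying IC y(0) = 7:
Particular solution: y = 7e^(3x)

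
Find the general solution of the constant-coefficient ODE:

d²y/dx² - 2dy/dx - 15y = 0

Characteristic equation: r² - 2r - 15 = 0
Roots: r = 5, -3 (distinct real)
General solution: y = C₁e^(5x) + C₂e^(-3x)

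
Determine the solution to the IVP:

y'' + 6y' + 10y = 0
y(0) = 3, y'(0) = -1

General solution: y = e^(-3x)(C₁cos(x) + C₂sin(x))
Complex roots r = -3 ± i
Applying ICs: C₁ = 3, C₂ = 8
Particular solution: y = e^(-3x)(3cos(x) + 8sin(x))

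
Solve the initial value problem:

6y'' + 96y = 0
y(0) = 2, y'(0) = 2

General solution: y = C₁cos(4x) + C₂sin(4x)
Complex roots r = ±4i
Applying ICs: C₁ = 2, C₂ = 1/2
Particular solution: y = 2cos(4x) + (1/2)sin(4x)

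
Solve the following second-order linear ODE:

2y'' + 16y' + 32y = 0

Characteristic equation: 2r² + 16r + 32 = 0
Divide by 2: r² + 8r + 16 = 0
Factored: (r + 4)² = 0
Repeated root: r = -4
General solution: y = (C₁ + C₂x)e^(-4x)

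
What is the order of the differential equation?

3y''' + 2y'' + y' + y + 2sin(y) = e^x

The order is 3 (highest derivative is of order 3).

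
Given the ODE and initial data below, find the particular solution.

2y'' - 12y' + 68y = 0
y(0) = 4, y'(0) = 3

General solution: y = e^(3x)(C₁cos(5x) + C₂sin(5x))
Complex roots r = 3 ± 5i
Applying ICs: C₁ = 4, C₂ = -9/5
Particular solution: y = e^(3x)(4cos(5x) - (9/5)sin(5x))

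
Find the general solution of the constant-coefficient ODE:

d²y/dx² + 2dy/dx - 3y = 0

Characteristic equation: r² + 2r - 3 = 0
Roots: r = 1, -3 (distinct real)
General solution: y = C₁e^x + C₂e^(-3x)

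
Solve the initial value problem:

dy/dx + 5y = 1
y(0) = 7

General solution: y = 1/5 + Ce^(-5x)
Applying y(0) = 7: C = 7 - 1/5 = 34/5
Particular solution: y = 1/5 + (34/5)e^(-5x)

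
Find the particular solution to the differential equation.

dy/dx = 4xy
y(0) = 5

General solution: y = Ce^(2x²)
Applying IC y(0) = 5:
Particular solution: y = 5e^(2x²)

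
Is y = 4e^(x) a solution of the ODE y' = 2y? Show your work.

Verification:
y = 4e^(x)
y' = 4e^(x)
But 2y = 8e^(x)
y' ≠ 2y — the derivative does not match

No, it is not a solution.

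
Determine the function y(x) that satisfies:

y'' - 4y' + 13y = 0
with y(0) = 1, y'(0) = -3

General solution: y = e^(2x)(C₁cos(3x) + C₂sin(3x))
Complex roots r = 2 ± 3i
Applying ICs: C₁ = 1, C₂ = -5/3
Particular solution: y = e^(2x)(cos(3x) - (5/3)sin(3x))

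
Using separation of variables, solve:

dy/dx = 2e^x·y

Separating variables and integrating:
ln|y| = 2e^x + C

General solution: y = Ce^(2e^x)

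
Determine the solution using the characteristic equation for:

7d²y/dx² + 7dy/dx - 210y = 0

Characteristic equation: 7r² + 7r - 210 = 0
Divide by 7: r² + r - 30 = 0
Roots: r = 5, -6 (distinct real)
General solution: y = C₁e^(5x) + C₂e^(-6x)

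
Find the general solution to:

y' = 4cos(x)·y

Separating variables and integrating:
ln|y| = 4sin(x) + C

General solution: y = Ce^(4sin(x))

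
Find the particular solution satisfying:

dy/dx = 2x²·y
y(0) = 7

General solution: y = Ce^(2x³/3)
Applying IC y(0) = 7:
Particular solution: y = 7e^(2x³/3)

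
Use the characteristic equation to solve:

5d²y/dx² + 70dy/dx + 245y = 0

Characteristic equation: 5r² + 70r + 245 = 0
Divide by 5: r² + 14r + 49 = 0
Factored: (r + 7)² = 0
Repeated root: r = -7
General solution: y = (C₁ + C₂x)e^(-7x)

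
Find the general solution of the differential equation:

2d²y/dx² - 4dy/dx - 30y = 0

Characteristic equation: 2r² - 4r - 30 = 0
Divide by 2: r² - 2r - 15 = 0
Roots: r = 5, -3 (distinct real)
General solution: y = C₁e^(5x) + C₂e^(-3x)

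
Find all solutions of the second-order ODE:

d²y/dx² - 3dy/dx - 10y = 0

Characteristic equation: r² - 3r - 10 = 0
Roots: r = 5, -2 (distinct real)
General solution: y = C₁e^(5x) + C₂e^(-2x)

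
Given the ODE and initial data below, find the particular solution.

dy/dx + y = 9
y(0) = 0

General solution: y = 9 + Ce^(-x)
Applying y(0) = 0: C = 0 - 9 = -9
Particular solution: y = 9 - 9e^(-x)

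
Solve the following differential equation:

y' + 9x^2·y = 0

Using integrating factor method:

General solution: y = Ce^(-3x^3)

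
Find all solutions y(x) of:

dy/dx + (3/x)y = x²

Using integrating factor method:

General solution: y = (1/6)x^3 + Cx^(-3)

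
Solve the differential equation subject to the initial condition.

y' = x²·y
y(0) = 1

General solution: y = Ce^(x³/3)
Applying IC y(0) = 1:
Particular solution: y = e^(x³/3)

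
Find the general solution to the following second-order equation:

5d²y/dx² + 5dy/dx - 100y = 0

Characteristic equation: 5r² + 5r - 100 = 0
Divide by 5: r² + r - 20 = 0
Roots: r = 4, -5 (distinct real)
General solution: y = C₁e^(4x) + C₂e^(-5x)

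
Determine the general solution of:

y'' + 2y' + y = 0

Characteristic equation: r² + 2r + 1 = 0
Factored: (r + 1)² = 0
Repeated root: r = -1
General solution: y = (C₁ + C₂x)e^(-x)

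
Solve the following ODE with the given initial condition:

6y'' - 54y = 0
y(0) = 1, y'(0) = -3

General solution: y = C₁e^(3x) + C₂e^(-3x)
Applying ICs: C₁ = 0, C₂ = 1
Particular solution: y = e^(-3x)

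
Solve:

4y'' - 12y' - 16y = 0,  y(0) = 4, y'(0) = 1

General solution: y = C₁e^(4x) + C₂e^(-x)
Applying ICs: C₁ = 1, C₂ = 3
Particular solution: y = e^(4x) + 3e^(-x)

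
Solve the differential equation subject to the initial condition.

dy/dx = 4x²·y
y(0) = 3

General solution: y = Ce^(4x³/3)
Applying IC y(0) = 3:
Particular solution: y = 3e^(4x³/3)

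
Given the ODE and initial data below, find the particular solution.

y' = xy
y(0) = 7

General solution: y = Ce^(x²/2)
Applying IC y(0) = 7:
Particular solution: y = 7e^(x²/2)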